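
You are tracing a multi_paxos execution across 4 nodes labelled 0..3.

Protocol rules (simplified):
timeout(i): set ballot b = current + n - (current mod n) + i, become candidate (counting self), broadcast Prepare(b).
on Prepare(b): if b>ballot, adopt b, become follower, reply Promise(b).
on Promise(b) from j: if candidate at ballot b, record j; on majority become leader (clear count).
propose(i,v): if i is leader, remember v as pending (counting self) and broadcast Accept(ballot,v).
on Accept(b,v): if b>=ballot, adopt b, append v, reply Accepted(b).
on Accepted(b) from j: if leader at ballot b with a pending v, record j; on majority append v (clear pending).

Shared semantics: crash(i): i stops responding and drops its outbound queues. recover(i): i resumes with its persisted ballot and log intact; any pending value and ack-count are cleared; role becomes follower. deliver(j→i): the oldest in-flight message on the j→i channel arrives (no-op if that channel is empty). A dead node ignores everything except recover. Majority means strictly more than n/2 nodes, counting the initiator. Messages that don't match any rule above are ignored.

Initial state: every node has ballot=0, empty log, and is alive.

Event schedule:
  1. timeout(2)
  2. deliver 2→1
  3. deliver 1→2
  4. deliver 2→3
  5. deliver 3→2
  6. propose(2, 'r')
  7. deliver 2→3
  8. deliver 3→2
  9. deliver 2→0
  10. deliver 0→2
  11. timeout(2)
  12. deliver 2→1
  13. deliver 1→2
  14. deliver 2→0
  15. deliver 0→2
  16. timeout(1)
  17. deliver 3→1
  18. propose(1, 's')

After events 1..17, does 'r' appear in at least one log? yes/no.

1. timeout(2):  <2:cand b6 ->
2. deliver 2→1:  <1:foll b6 ->
3. deliver 1→2:  nop
4. deliver 2→3:  <3:foll b6 ->
5. deliver 3→2:  <2:lead b6 ->
6. propose(2,'r'):  nop
7. deliver 2→3:  <3:foll b6 r>
8. deliver 3→2:  nop
9. deliver 2→0:  <0:foll b6 ->
10. deliver 0→2:  nop
11. timeout(2):  <2:cand b10 ->
12. deliver 2→1:  <1:foll b6 r>
13. deliver 1→2:  nop
14. deliver 2→0:  <0:foll b6 r>
15. deliver 0→2:  nop
16. timeout(1):  <1:cand b9 r>
17. deliver 3→1:  nop

yes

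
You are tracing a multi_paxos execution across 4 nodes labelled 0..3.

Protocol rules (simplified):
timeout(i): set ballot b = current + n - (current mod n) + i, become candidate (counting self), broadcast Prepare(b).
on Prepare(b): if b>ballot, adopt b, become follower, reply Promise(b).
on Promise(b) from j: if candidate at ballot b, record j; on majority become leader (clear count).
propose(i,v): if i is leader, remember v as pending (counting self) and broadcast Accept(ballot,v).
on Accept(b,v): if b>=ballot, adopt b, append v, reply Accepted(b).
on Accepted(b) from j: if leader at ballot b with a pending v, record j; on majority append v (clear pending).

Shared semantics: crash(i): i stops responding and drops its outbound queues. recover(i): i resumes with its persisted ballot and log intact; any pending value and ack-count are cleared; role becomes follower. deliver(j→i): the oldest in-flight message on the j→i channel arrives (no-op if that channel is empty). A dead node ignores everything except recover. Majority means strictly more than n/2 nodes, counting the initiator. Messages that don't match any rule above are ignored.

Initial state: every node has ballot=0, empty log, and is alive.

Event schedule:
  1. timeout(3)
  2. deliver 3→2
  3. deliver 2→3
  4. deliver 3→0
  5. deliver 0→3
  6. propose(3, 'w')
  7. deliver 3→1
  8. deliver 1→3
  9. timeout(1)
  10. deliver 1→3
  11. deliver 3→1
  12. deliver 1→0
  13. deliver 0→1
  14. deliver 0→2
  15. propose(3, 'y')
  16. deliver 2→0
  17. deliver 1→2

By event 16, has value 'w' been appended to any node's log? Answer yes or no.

no

[1] timeout(3) → N3(cand b7 [-])
[2] deliver 3→2 → N2(foll b7 [-])
[3] deliver 2→3 → ∅
[4] deliver 3→0 → N0(foll b7 [-])
[5] deliver 0→3 → N3(lead b7 [-])
[6] propose(3,'w') → ∅
[7] deliver 3→1 → N1(foll b7 [-])
[8] deliver 1→3 → ∅
[9] timeout(1) → N1(cand b9 [-])
[10] deliver 1→3 → N3(foll b9 [-])
[11] deliver 3→1 → ∅
[12] deliver 1→0 → N0(foll b9 [-])
[13] deliver 0→1 → ∅
[14] deliver 0→2 → ∅
[15] propose(3,'y') → ∅
[16] deliver 2→0 → ∅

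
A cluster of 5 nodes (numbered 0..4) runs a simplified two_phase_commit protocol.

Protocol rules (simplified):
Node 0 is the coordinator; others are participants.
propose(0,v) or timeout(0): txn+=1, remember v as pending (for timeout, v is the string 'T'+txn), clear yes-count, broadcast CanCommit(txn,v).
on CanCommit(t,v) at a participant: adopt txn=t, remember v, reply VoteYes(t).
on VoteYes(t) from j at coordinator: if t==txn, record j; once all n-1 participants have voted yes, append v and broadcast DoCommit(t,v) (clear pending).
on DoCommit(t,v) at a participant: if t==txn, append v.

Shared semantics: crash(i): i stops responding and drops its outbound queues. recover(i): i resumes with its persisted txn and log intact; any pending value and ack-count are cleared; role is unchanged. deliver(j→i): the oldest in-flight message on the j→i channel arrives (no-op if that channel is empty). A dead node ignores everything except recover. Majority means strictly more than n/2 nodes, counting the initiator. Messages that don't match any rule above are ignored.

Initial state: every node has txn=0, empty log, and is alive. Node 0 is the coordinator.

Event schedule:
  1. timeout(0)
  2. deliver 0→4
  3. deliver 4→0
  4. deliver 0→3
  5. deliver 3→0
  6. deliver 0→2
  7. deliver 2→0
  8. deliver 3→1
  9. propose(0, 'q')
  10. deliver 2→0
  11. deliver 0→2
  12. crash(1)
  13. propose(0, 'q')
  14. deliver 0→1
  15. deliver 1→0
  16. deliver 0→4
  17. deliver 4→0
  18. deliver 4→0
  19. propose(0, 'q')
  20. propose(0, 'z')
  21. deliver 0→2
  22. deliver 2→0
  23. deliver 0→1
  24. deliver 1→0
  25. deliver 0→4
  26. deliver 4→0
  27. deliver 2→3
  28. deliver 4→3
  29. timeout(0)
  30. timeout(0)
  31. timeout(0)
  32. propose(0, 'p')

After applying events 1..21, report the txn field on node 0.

1. timeout(0):  <0:coor t1 ->
2. deliver 0→4:  <4:part t1 ->
3. deliver 4→0:  nop
4. deliver 0→3:  <3:part t1 ->
5. deliver 3→0:  nop
6. deliver 0→2:  <2:part t1 ->
7. deliver 2→0:  nop
8. deliver 3→1:  nop
9. propose(0,'q'):  <0:coor t2 ->
10. deliver 2→0:  nop
11. deliver 0→2:  <2:part t2 ->
12. crash(1):  <1:✗part t0 ->
13. propose(0,'q'):  <0:coor t3 ->
14. deliver 0→1:  nop
15. deliver 1→0:  nop
16. deliver 0→4:  <4:part t2 ->
17. deliver 4→0:  nop
18. deliver 4→0:  nop
19. propose(0,'q'):  <0:coor t4 ->
20. propose(0,'z'):  <0:coor t5 ->
21. deliver 0→2:  <2:part t3 ->

5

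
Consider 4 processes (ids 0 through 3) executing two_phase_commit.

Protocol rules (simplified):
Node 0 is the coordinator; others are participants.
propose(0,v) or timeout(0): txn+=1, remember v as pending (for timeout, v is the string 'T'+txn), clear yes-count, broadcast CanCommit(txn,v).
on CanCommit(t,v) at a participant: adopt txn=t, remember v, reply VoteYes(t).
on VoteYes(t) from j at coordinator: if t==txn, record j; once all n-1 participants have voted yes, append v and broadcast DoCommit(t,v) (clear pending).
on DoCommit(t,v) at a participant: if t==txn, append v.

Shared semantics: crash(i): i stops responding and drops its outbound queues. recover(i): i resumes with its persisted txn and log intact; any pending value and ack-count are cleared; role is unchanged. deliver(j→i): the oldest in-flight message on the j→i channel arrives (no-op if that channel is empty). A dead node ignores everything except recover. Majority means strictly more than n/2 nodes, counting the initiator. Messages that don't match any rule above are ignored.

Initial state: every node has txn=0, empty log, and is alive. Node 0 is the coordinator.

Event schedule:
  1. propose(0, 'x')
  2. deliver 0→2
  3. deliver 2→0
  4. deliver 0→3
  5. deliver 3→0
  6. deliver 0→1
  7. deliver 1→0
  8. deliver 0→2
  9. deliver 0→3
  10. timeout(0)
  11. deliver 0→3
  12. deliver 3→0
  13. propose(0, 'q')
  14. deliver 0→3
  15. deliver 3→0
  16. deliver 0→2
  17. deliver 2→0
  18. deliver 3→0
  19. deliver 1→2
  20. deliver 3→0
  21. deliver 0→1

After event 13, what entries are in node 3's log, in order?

after 1 — propose(0,'x'): n0:coor/t1/[-]
after 2 — deliver 0→2: n2:part/t1/[-]
after 3 — deliver 2→0: ·
after 4 — deliver 0→3: n3:part/t1/[-]
after 5 — deliver 3→0: ·
after 6 — deliver 0→1: n1:part/t1/[-]
after 7 — deliver 1→0: n0:coor/t1/[x]
after 8 — deliver 0→2: n2:part/t1/[x]
after 9 — deliver 0→3: n3:part/t1/[x]
after 10 — timeout(0): n0:coor/t2/[x]
after 11 — deliver 0→3: n3:part/t2/[x]
after 12 — deliver 3→0: ·
after 13 — propose(0,'q'): n0:coor/t3/[x]

x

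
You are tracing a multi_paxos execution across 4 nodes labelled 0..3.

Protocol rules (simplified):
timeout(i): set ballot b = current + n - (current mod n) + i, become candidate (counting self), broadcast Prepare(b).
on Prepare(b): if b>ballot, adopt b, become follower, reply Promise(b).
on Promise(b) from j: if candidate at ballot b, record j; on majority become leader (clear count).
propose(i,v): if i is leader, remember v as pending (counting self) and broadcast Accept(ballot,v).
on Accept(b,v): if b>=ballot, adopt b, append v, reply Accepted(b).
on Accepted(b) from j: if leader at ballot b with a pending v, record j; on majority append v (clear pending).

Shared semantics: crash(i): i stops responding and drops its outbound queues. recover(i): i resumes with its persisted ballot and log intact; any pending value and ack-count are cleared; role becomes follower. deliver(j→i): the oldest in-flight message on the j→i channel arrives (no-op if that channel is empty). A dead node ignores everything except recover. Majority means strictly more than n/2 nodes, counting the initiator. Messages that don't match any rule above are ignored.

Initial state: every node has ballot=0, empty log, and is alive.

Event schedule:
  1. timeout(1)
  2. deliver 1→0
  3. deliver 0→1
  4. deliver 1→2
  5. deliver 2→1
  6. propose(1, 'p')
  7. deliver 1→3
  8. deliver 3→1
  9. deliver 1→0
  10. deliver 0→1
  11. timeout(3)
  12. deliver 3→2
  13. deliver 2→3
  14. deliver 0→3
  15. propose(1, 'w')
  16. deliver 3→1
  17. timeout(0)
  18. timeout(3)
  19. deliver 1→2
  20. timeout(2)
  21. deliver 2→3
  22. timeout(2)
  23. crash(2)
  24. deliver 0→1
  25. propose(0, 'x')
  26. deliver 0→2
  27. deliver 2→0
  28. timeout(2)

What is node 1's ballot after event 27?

11

step 1 timeout(1): 1={cand,b=5,log=-}
step 2 deliver 1→0: 0={foll,b=5,log=-}
step 3 deliver 0→1: —
step 4 deliver 1→2: 2={foll,b=5,log=-}
step 5 deliver 2→1: 1={lead,b=5,log=-}
step 6 propose(1,'p'): —
step 7 deliver 1→3: 3={foll,b=5,log=-}
step 8 deliver 3→1: —
step 9 deliver 1→0: 0={foll,b=5,log=p}
step 10 deliver 0→1: —
step 11 timeout(3): 3={cand,b=11,log=-}
step 12 deliver 3→2: 2={foll,b=11,log=-}
step 13 deliver 2→3: —
step 14 deliver 0→3: —
step 15 propose(1,'w'): —
step 16 deliver 3→1: 1={foll,b=11,log=-}
step 17 timeout(0): 0={cand,b=8,log=p}
step 18 timeout(3): 3={cand,b=15,log=-}
step 19 deliver 1→2: —
step 20 timeout(2): 2={cand,b=14,log=-}
step 21 deliver 2→3: —
step 22 timeout(2): 2={cand,b=18,log=-}
step 23 crash(2): 2={✗cand,b=18,log=-}
step 24 deliver 0→1: —
step 25 propose(0,'x'): —
step 26 deliver 0→2: —
step 27 deliver 2→0: —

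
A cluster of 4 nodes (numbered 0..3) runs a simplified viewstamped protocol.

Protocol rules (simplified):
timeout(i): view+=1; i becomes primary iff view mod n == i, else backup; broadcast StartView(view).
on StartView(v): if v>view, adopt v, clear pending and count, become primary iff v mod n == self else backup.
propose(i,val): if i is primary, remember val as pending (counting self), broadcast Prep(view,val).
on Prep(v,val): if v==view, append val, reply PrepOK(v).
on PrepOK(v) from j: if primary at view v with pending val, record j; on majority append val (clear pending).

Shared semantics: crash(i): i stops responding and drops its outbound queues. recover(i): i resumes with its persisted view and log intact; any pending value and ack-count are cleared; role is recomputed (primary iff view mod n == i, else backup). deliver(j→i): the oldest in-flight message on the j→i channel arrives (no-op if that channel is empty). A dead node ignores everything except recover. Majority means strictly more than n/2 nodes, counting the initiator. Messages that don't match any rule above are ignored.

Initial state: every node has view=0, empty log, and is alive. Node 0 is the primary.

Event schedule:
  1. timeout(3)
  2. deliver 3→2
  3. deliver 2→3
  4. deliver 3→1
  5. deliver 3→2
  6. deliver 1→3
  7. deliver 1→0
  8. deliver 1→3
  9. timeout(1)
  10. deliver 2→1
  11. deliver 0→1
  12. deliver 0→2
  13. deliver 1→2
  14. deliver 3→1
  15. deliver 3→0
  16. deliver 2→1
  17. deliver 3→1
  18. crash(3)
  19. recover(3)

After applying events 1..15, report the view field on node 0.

e1 timeout(3): 3[back,v=1,-]
e2 deliver 3→2: 2[back,v=1,-]
e3 deliver 2→3: ·
e4 deliver 3→1: 1[prim,v=1,-]
e5 deliver 3→2: ·
e6 deliver 1→3: ·
e7 deliver 1→0: ·
e8 deliver 1→3: ·
e9 timeout(1): 1[back,v=2,-]
e10 deliver 2→1: ·
e11 deliver 0→1: ·
e12 deliver 0→2: ·
e13 deliver 1→2: 2[prim,v=2,-]
e14 deliver 3→1: ·
e15 deliver 3→0: 0[back,v=1,-]

1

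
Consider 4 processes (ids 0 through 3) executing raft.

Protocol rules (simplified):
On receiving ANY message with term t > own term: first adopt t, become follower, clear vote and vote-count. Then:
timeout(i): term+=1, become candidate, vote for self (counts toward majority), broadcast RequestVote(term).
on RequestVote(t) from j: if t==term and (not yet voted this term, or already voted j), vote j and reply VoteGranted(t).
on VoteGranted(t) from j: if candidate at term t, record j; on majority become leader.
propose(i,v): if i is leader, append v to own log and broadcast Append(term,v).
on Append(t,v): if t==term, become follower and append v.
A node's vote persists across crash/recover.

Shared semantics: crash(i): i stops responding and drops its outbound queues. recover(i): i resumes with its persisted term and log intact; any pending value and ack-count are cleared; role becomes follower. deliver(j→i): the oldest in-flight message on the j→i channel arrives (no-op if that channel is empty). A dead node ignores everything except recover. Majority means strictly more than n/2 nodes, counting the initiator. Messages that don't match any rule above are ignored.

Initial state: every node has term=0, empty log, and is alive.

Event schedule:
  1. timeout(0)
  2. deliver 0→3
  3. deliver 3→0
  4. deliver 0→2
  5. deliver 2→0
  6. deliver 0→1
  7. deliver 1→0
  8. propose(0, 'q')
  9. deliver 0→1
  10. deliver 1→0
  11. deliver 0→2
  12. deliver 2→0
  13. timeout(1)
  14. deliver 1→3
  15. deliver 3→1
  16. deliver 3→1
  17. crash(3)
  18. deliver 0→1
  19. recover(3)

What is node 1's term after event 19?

2

after 1 — timeout(0): n0:cand/t1/[-]
after 2 — deliver 0→3: n3:foll/t1/[-]
after 3 — deliver 3→0: ·
after 4 — deliver 0→2: n2:foll/t1/[-]
after 5 — deliver 2→0: n0:lead/t1/[-]
after 6 — deliver 0→1: n1:foll/t1/[-]
after 7 — deliver 1→0: ·
after 8 — propose(0,'q'): n0:lead/t1/[q]
after 9 — deliver 0→1: n1:foll/t1/[q]
after 10 — deliver 1→0: ·
after 11 — deliver 0→2: n2:foll/t1/[q]
after 12 — deliver 2→0: ·
after 13 — timeout(1): n1:cand/t2/[q]
after 14 — deliver 1→3: n3:foll/t2/[-]
after 15 — deliver 3→1: ·
after 16 — deliver 3→1: ·
after 17 — crash(3): n3:✗foll/t2/[-]
after 18 — deliver 0→1: ·
after 19 — recover(3): n3:foll/t2/[-]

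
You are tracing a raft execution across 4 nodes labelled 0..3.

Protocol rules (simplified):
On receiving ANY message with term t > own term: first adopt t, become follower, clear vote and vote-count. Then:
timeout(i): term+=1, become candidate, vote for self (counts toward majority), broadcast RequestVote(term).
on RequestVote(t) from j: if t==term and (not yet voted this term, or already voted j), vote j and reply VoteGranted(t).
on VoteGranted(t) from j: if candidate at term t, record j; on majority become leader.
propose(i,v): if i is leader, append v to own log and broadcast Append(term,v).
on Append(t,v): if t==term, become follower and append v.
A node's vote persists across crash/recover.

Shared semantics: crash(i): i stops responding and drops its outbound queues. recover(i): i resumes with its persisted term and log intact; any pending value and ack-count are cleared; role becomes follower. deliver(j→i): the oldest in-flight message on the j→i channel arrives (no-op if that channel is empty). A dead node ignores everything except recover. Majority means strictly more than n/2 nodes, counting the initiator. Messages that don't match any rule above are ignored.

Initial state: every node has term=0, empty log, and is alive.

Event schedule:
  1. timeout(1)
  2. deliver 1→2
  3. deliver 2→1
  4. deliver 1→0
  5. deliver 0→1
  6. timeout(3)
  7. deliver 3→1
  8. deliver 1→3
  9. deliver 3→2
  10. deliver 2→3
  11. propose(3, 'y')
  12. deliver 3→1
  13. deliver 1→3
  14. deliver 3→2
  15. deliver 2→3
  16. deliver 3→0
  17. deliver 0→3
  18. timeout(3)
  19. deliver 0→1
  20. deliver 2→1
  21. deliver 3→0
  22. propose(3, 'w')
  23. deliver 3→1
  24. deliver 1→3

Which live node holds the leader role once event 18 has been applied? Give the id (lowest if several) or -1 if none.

after 1 — timeout(1): n1:cand/t1/[-]
after 2 — deliver 1→2: n2:foll/t1/[-]
after 3 — deliver 2→1: ·
after 4 — deliver 1→0: n0:foll/t1/[-]
after 5 — deliver 0→1: n1:lead/t1/[-]
after 6 — timeout(3): n3:cand/t1/[-]
after 7 — deliver 3→1: ·
after 8 — deliver 1→3: ·
after 9 — deliver 3→2: ·
after 10 — deliver 2→3: ·
after 11 — propose(3,'y'): ·
after 12 — deliver 3→1: ·
after 13 — deliver 1→3: ·
after 14 — deliver 3→2: ·
after 15 — deliver 2→3: ·
after 16 — deliver 3→0: ·
after 17 — deliver 0→3: ·
after 18 — timeout(3): n3:cand/t2/[-]

1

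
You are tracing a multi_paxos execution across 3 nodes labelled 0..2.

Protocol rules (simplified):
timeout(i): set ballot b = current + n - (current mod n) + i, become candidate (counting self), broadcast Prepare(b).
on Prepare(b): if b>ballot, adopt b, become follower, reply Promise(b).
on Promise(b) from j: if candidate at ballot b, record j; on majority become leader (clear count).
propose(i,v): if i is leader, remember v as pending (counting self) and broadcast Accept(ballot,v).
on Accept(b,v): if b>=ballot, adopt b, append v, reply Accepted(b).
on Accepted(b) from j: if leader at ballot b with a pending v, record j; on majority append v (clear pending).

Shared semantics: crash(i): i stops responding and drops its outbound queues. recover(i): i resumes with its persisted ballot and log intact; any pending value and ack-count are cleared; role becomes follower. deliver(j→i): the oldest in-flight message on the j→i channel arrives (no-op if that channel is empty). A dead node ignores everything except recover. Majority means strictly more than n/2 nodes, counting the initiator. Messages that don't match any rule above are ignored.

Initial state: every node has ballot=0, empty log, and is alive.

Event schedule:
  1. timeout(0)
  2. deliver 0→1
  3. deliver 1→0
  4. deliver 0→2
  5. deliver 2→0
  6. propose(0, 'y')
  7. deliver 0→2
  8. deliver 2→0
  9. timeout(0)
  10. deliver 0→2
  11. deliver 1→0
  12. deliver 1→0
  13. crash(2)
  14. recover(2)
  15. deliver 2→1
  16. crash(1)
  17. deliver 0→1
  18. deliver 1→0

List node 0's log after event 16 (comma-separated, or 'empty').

1. timeout(0):  <0:cand b3 ->
2. deliver 0→1:  <1:foll b3 ->
3. deliver 1→0:  <0:lead b3 ->
4. deliver 0→2:  <2:foll b3 ->
5. deliver 2→0:  nop
6. propose(0,'y'):  nop
7. deliver 0→2:  <2:foll b3 y>
8. deliver 2→0:  <0:lead b3 y>
9. timeout(0):  <0:cand b6 y>
10. deliver 0→2:  <2:foll b6 y>
11. deliver 1→0:  nop
12. deliver 1→0:  nop
13. crash(2):  <2:✗foll b6 y>
14. recover(2):  <2:foll b6 y>
15. deliver 2→1:  nop
16. crash(1):  <1:✗foll b3 ->

y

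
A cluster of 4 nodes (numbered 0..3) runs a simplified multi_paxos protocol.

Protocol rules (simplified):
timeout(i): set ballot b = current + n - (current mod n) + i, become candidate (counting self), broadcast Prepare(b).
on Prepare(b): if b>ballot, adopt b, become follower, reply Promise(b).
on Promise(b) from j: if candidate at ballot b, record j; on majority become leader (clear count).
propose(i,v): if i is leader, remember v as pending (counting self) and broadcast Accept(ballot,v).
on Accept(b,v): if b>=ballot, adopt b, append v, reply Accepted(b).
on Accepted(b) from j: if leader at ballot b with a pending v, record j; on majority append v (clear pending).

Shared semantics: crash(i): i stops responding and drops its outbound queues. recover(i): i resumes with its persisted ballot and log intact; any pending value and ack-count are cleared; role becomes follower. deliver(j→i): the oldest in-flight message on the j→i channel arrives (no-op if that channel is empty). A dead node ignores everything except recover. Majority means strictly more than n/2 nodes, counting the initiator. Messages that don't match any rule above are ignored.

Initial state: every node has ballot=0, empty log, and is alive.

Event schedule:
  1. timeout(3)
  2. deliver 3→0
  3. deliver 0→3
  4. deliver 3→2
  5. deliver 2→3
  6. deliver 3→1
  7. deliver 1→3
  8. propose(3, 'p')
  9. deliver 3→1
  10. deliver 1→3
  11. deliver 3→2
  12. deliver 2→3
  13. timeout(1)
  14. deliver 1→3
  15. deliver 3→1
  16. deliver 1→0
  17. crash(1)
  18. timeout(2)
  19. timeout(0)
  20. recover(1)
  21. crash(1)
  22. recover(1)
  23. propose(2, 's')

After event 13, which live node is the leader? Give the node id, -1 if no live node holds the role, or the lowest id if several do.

3

e1 timeout(3): 3[cand,b=7,-]
e2 deliver 3→0: 0[foll,b=7,-]
e3 deliver 0→3: ·
e4 deliver 3→2: 2[foll,b=7,-]
e5 deliver 2→3: 3[lead,b=7,-]
e6 deliver 3→1: 1[foll,b=7,-]
e7 deliver 1→3: ·
e8 propose(3,'p'): ·
e9 deliver 3→1: 1[foll,b=7,p]
e10 deliver 1→3: ·
e11 deliver 3→2: 2[foll,b=7,p]
e12 deliver 2→3: 3[lead,b=7,p]
e13 timeout(1): 1[cand,b=9,p]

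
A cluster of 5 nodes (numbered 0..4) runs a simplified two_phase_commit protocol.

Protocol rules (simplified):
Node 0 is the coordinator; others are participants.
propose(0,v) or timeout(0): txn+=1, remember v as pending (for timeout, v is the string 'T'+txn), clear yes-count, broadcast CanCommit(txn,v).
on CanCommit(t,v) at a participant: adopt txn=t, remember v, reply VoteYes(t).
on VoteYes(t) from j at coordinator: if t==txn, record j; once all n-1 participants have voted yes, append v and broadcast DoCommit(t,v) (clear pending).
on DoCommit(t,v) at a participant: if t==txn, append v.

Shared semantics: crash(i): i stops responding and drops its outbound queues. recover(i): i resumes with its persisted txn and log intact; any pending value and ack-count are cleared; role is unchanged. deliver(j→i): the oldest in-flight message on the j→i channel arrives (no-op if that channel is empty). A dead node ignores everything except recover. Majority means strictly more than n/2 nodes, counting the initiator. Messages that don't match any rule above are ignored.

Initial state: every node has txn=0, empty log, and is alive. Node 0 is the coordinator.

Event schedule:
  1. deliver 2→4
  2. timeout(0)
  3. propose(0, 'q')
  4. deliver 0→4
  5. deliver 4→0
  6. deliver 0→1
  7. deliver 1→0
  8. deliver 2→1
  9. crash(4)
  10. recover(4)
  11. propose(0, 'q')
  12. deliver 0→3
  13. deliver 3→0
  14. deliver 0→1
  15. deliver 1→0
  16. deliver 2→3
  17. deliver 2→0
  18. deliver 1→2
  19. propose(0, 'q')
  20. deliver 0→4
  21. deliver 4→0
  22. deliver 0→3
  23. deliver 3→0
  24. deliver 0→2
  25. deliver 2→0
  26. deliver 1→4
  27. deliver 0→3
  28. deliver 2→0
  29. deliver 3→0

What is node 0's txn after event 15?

step 1 deliver 2→4: —
step 2 timeout(0): 0={coor,t=1,log=-}
step 3 propose(0,'q'): 0={coor,t=2,log=-}
step 4 deliver 0→4: 4={part,t=1,log=-}
step 5 deliver 4→0: —
step 6 deliver 0→1: 1={part,t=1,log=-}
step 7 deliver 1→0: —
step 8 deliver 2→1: —
step 9 crash(4): 4={✗part,t=1,log=-}
step 10 recover(4): 4={part,t=1,log=-}
step 11 propose(0,'q'): 0={coor,t=3,log=-}
step 12 deliver 0→3: 3={part,t=1,log=-}
step 13 deliver 3→0: —
step 14 deliver 0→1: 1={part,t=2,log=-}
step 15 deliver 1→0: —

3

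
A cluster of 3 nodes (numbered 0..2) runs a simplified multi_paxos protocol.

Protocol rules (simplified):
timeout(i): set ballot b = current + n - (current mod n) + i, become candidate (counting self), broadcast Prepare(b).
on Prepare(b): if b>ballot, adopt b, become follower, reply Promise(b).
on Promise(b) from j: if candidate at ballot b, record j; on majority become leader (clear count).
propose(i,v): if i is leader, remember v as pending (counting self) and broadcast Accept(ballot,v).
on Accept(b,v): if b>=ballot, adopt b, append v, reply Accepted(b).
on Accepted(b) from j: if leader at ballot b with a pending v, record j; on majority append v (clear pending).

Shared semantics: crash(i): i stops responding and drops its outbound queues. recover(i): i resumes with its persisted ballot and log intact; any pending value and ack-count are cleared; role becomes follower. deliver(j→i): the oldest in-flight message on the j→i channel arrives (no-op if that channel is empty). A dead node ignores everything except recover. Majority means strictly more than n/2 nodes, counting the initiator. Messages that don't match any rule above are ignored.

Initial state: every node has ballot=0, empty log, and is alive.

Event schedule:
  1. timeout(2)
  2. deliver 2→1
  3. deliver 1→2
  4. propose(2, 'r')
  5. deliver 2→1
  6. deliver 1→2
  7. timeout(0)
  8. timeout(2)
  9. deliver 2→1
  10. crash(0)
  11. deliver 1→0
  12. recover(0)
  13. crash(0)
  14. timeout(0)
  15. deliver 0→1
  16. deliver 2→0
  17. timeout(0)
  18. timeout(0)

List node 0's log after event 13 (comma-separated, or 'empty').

empty

after 1 — timeout(2): n2:cand/b5/[-]
after 2 — deliver 2→1: n1:foll/b5/[-]
after 3 — deliver 1→2: n2:lead/b5/[-]
after 4 — propose(2,'r'): ·
after 5 — deliver 2→1: n1:foll/b5/[r]
after 6 — deliver 1→2: n2:lead/b5/[r]
after 7 — timeout(0): n0:cand/b3/[-]
after 8 — timeout(2): n2:cand/b8/[r]
after 9 — deliver 2→1: n1:foll/b8/[r]
after 10 — crash(0): n0:✗cand/b3/[-]
after 11 — deliver 1→0: ·
after 12 — recover(0): n0:foll/b3/[-]
after 13 — crash(0): n0:✗foll/b3/[-]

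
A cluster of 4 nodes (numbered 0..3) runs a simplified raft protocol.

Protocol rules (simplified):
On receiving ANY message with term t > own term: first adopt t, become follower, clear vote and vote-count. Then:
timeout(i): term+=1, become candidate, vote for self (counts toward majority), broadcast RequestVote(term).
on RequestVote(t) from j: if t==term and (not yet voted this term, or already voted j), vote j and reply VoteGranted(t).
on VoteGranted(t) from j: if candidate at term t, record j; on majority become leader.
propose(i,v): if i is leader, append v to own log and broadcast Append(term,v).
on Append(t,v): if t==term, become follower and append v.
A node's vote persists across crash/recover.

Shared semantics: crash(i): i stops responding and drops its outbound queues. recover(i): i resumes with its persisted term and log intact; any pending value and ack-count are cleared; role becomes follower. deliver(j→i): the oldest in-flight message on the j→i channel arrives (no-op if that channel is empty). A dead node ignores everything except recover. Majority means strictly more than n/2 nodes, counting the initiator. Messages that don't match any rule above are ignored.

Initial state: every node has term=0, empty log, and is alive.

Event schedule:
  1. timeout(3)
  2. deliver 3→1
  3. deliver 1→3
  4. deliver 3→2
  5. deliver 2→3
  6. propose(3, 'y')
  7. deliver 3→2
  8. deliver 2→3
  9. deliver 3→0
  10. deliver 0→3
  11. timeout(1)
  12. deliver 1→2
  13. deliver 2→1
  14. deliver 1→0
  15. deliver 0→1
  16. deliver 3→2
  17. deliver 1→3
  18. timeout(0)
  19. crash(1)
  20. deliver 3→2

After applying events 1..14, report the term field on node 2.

step 1 timeout(3): 3={cand,t=1,log=-}
step 2 deliver 3→1: 1={foll,t=1,log=-}
step 3 deliver 1→3: —
step 4 deliver 3→2: 2={foll,t=1,log=-}
step 5 deliver 2→3: 3={lead,t=1,log=-}
step 6 propose(3,'y'): 3={lead,t=1,log=y}
step 7 deliver 3→2: 2={foll,t=1,log=y}
step 8 deliver 2→3: —
step 9 deliver 3→0: 0={foll,t=1,log=-}
step 10 deliver 0→3: —
step 11 timeout(1): 1={cand,t=2,log=-}
step 12 deliver 1→2: 2={foll,t=2,log=y}
step 13 deliver 2→1: —
step 14 deliver 1→0: 0={foll,t=2,log=-}

2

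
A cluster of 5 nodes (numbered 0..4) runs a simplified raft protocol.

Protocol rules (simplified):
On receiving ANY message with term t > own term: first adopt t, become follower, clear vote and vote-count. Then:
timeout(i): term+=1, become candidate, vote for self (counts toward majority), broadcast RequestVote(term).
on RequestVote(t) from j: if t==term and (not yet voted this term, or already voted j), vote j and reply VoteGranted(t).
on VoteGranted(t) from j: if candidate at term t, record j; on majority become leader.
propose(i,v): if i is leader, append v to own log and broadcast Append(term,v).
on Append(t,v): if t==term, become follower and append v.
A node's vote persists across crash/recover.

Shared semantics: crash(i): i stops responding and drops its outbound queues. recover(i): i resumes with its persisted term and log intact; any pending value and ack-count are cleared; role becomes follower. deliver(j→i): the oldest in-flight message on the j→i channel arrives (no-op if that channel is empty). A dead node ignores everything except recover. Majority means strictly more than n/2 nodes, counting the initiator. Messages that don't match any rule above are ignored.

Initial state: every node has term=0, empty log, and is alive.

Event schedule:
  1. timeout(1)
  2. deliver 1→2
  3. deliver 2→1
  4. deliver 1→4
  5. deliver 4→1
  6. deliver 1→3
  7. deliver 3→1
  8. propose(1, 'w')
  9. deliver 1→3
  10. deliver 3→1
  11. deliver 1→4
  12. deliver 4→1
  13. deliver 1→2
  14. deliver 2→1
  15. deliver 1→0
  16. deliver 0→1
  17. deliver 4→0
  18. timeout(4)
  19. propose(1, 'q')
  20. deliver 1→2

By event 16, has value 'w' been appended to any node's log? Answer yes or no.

e1 timeout(1): 1[cand,t=1,-]
e2 deliver 1→2: 2[foll,t=1,-]
e3 deliver 2→1: ·
e4 deliver 1→4: 4[foll,t=1,-]
e5 deliver 4→1: 1[lead,t=1,-]
e6 deliver 1→3: 3[foll,t=1,-]
e7 deliver 3→1: ·
e8 propose(1,'w'): 1[lead,t=1,w]
e9 deliver 1→3: 3[foll,t=1,w]
e10 deliver 3→1: ·
e11 deliver 1→4: 4[foll,t=1,w]
e12 deliver 4→1: ·
e13 deliver 1→2: 2[foll,t=1,w]
e14 deliver 2→1: ·
e15 deliver 1→0: 0[foll,t=1,-]
e16 deliver 0→1: ·

yes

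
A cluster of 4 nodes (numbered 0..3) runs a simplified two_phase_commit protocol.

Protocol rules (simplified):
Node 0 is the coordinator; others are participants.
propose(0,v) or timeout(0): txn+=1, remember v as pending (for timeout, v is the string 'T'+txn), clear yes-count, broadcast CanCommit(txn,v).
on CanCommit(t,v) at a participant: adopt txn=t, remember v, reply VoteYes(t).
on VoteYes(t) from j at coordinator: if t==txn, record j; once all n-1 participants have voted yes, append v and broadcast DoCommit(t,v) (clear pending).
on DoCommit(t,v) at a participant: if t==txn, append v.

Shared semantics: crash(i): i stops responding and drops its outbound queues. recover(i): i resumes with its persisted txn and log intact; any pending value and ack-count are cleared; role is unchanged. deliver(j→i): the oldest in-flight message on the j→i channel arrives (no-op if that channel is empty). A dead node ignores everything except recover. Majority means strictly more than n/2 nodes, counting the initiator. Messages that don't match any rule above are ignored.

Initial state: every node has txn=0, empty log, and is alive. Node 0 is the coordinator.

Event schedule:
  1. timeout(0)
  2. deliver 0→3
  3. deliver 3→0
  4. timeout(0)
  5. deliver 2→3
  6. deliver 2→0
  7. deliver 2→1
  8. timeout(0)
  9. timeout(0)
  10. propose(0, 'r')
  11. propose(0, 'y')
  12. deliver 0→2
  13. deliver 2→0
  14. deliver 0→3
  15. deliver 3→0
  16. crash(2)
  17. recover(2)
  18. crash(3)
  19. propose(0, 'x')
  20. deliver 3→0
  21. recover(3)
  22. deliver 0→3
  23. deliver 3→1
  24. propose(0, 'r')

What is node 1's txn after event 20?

0

step 1 timeout(0): 0={coor,t=1,log=-}
step 2 deliver 0→3: 3={part,t=1,log=-}
step 3 deliver 3→0: —
step 4 timeout(0): 0={coor,t=2,log=-}
step 5 deliver 2→3: —
step 6 deliver 2→0: —
step 7 deliver 2→1: —
step 8 timeout(0): 0={coor,t=3,log=-}
step 9 timeout(0): 0={coor,t=4,log=-}
step 10 propose(0,'r'): 0={coor,t=5,log=-}
step 11 propose(0,'y'): 0={coor,t=6,log=-}
step 12 deliver 0→2: 2={part,t=1,log=-}
step 13 deliver 2→0: —
step 14 deliver 0→3: 3={part,t=2,log=-}
step 15 deliver 3→0: —
step 16 crash(2): 2={✗part,t=1,log=-}
step 17 recover(2): 2={part,t=1,log=-}
step 18 crash(3): 3={✗part,t=2,log=-}
step 19 propose(0,'x'): 0={coor,t=7,log=-}
step 20 deliver 3→0: —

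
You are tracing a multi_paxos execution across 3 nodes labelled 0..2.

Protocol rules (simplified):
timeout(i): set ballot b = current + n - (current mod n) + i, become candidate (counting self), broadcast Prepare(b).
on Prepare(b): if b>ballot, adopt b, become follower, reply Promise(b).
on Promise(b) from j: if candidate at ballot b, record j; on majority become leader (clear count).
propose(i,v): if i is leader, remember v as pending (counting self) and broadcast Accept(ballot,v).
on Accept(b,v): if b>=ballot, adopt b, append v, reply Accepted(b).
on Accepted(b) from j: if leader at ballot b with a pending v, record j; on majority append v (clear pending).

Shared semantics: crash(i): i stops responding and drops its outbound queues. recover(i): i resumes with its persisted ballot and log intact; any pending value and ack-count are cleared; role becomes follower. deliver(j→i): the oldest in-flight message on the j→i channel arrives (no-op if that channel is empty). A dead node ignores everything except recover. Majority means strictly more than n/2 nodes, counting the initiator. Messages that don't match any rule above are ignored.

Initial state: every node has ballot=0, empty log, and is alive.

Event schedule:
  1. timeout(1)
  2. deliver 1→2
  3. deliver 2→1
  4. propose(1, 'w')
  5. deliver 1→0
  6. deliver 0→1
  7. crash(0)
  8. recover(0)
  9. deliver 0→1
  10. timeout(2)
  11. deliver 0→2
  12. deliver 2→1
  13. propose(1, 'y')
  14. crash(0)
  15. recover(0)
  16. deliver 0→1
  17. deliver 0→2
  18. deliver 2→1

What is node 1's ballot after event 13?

8

[1] timeout(1) → N1(cand b4 [-])
[2] deliver 1→2 → N2(foll b4 [-])
[3] deliver 2→1 → N1(lead b4 [-])
[4] propose(1,'w') → ∅
[5] deliver 1→0 → N0(foll b4 [-])
[6] deliver 0→1 → ∅
[7] crash(0) → N0(✗foll b4 [-])
[8] recover(0) → N0(foll b4 [-])
[9] deliver 0→1 → ∅
[10] timeout(2) → N2(cand b8 [-])
[11] deliver 0→2 → ∅
[12] deliver 2→1 → N1(foll b8 [-])
[13] propose(1,'y') → ∅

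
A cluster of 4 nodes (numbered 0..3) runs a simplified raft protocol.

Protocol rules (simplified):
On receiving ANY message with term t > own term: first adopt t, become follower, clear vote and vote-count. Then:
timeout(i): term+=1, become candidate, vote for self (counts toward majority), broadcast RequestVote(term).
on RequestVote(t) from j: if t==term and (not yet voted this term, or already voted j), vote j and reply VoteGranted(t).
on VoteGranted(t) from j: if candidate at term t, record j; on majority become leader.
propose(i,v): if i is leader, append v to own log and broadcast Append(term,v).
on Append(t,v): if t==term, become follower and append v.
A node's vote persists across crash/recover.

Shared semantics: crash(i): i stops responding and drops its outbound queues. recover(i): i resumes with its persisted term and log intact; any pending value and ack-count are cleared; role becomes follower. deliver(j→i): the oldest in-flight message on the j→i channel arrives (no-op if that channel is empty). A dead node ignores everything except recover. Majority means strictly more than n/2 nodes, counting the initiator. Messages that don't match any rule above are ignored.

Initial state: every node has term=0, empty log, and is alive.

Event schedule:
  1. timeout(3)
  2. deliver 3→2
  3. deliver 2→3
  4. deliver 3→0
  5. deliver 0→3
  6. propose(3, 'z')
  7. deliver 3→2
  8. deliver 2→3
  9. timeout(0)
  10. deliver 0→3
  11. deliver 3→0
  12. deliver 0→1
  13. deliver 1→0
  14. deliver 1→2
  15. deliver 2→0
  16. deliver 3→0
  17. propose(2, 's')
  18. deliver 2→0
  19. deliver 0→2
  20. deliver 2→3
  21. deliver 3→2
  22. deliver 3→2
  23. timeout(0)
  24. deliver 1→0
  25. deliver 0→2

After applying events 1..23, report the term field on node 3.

2

e1 timeout(3): 3[cand,t=1,-]
e2 deliver 3→2: 2[foll,t=1,-]
e3 deliver 2→3: ·
e4 deliver 3→0: 0[foll,t=1,-]
e5 deliver 0→3: 3[lead,t=1,-]
e6 propose(3,'z'): 3[lead,t=1,z]
e7 deliver 3→2: 2[foll,t=1,z]
e8 deliver 2→3: ·
e9 timeout(0): 0[cand,t=2,-]
e10 deliver 0→3: 3[foll,t=2,z]
e11 deliver 3→0: ·
e12 deliver 0→1: 1[foll,t=2,-]
e13 deliver 1→0: ·
e14 deliver 1→2: ·
e15 deliver 2→0: ·
e16 deliver 3→0: 0[lead,t=2,-]
e17 propose(2,'s'): ·
e18 deliver 2→0: ·
e19 deliver 0→2: 2[foll,t=2,z]
e20 deliver 2→3: ·
e21 deliver 3→2: ·
e22 deliver 3→2: ·
e23 timeout(0): 0[cand,t=3,-]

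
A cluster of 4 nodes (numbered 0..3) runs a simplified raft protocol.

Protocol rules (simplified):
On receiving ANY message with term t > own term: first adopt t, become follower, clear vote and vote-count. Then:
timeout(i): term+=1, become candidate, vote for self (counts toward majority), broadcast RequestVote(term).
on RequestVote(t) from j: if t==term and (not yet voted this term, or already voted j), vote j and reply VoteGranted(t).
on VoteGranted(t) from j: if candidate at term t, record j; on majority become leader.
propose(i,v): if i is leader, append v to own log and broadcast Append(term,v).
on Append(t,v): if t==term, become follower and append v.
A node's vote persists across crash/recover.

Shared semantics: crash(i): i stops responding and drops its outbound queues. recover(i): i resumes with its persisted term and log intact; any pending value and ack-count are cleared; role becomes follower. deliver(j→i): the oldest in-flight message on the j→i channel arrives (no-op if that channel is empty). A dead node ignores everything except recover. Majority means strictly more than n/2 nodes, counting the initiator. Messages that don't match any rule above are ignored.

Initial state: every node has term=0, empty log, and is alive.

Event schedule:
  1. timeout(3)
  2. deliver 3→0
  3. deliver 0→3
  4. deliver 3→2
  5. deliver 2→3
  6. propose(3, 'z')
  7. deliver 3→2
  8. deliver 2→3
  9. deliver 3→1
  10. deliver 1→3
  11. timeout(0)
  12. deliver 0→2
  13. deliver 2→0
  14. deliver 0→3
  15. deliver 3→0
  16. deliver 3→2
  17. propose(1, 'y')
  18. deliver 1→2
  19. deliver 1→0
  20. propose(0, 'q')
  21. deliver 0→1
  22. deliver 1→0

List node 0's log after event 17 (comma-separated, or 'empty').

empty

[1] timeout(3) → N3(cand t1 [-])
[2] deliver 3→0 → N0(foll t1 [-])
[3] deliver 0→3 → ∅
[4] deliver 3→2 → N2(foll t1 [-])
[5] deliver 2→3 → N3(lead t1 [-])
[6] propose(3,'z') → N3(lead t1 [z])
[7] deliver 3→2 → N2(foll t1 [z])
[8] deliver 2→3 → ∅
[9] deliver 3→1 → N1(foll t1 [-])
[10] deliver 1→3 → ∅
[11] timeout(0) → N0(cand t2 [-])
[12] deliver 0→2 → N2(foll t2 [z])
[13] deliver 2→0 → ∅
[14] deliver 0→3 → N3(foll t2 [z])
[15] deliver 3→0 → ∅
[16] deliver 3→2 → ∅
[17] propose(1,'y') → ∅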